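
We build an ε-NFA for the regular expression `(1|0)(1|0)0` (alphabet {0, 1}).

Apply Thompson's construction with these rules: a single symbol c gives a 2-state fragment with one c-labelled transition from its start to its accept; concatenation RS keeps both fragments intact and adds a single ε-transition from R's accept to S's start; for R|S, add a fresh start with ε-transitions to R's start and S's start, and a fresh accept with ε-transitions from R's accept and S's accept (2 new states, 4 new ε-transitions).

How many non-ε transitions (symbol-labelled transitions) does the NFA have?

By structural recursion:
Each of the 5 symbol leaves contributes exactly 1 symbol transition.
  1|0 → 2 symbol transitions
  1|0 → 2 symbol transitions
  (1|0)(1|0)0 → 5 symbol transitions

5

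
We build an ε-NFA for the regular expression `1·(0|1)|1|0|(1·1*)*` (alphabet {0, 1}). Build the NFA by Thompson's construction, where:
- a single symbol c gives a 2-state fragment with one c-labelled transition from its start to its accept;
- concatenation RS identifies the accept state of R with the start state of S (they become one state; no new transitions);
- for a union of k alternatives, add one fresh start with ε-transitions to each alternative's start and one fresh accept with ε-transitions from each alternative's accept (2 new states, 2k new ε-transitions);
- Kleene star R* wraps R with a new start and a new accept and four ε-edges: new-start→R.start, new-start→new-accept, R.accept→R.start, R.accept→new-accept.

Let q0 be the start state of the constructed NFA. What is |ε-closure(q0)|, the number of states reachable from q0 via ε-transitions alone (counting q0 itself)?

Let C(F) = |ε-closure(F.start)| within fragment F, and note whether F accepts ε. Symbol fragments have C = 1 and do not accept ε. Then:
  0|1 — |ε-closure| = 1 + 1 + 1 = 3 (the new accept is not ε-reachable since no branch accepts ε)
  1·(0|1) — same as the first factor's closure: |ε-closure| = 1
  1* — the star's fresh start ε-reaches both the body's start and the fresh accept: |ε-closure| = 2 + 1 = 3
  1·1* — same as the first factor's closure: |ε-closure| = 1
  (1·1*)* — new start has ε-edges to the inner start and to the new accept, so |ε-closure| = 2 + 1 = 3
  1·(0|1)|1|0|(1·1*)* — |ε-closure| = 1 (new start) + (1 + 1 + 1 + 3) + 1 (new accept, since some branch ε-reaches its own accept) = 8

8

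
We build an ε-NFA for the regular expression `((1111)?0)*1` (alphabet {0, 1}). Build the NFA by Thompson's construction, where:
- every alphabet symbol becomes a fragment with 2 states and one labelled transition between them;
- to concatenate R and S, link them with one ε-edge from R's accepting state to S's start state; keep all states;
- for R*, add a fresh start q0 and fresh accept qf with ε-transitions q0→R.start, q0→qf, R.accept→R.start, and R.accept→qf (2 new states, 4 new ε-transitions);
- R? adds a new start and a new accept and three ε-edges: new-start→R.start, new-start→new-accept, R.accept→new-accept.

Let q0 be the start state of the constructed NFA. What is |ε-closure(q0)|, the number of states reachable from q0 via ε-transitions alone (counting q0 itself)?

Let C(F) = |ε-closure(F.start)| within fragment F, and note whether F accepts ε. Symbol fragments have C = 1 and do not accept ε. Then:
  1111 : same as the first factor's closure: |closure| = 1
  (1111)? : new start has ε-edges to the inner start and to the new accept, so |closure| = 2 + 1 = 3
  (1111)?0 : |closure| = 3 + 1 = 4 (closure spills across the concat boundary because the left factor accepts ε)
  ((1111)?0)* : new start has ε-edges to the inner start and to the new accept, so |closure| = 2 + 4 = 6
  ((1111)?0)*1 : |closure| = 6 + 1 = 7 (closure spills across the concat boundary because the left factor accepts ε)

7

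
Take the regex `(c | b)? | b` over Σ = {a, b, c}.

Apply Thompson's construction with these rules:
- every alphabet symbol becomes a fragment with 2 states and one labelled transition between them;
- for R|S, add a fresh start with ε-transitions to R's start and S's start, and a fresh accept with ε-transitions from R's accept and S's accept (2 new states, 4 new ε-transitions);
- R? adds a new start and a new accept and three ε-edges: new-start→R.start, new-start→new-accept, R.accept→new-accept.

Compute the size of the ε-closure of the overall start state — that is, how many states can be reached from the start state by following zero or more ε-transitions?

8

Work bottom-up. For each fragment F, track |ε-closure(F.start)| and whether F's accept lies in that closure (i.e. whether F accepts ε). A single-symbol fragment has closure size 1 and does not accept ε.
  c | b : new start ε-reaches every alternative's start; none of them accept ε, so the new accept is not reached: C = 1 + 1 + 1 = 3
  (c | b)? : C = 1 (new start) + 3 (body) + 1 (new accept, via ε) = 5
  (c | b)? | b : new start ε-reaches every alternative's start; at least one alternative accepts ε, so the union's new accept is reached too: C = 1 + 5 + 1 + 1 = 8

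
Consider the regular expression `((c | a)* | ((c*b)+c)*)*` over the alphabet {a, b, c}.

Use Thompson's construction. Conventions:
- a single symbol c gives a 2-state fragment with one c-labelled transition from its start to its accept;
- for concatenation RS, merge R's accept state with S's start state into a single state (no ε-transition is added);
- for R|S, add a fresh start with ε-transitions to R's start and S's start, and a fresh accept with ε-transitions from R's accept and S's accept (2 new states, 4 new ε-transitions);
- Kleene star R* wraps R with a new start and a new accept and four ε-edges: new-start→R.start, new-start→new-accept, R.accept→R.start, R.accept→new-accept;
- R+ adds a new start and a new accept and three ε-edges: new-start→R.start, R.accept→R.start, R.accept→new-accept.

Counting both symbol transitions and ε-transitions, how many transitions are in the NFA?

32

By structural recursion:
Each of the 5 symbol leaves contributes 1 transition (1 symbol, 0 ε).
  c | a : 6 transitions (2 symbol, 4 ε)
  (c | a)* : 10 transitions (2 symbol, 8 ε)
  c* : 5 transitions (1 symbol, 4 ε)
  c*b : 6 transitions (2 symbol, 4 ε)
  (c*b)+ : 9 transitions (2 symbol, 7 ε)
  (c*b)+c : 10 transitions (3 symbol, 7 ε)
  ((c*b)+c)* : 14 transitions (3 symbol, 11 ε)
  (c | a)* | ((c*b)+c)* : 28 transitions (5 symbol, 23 ε)
  ((c | a)* | ((c*b)+c)*)* : 32 transitions (5 symbol, 27 ε)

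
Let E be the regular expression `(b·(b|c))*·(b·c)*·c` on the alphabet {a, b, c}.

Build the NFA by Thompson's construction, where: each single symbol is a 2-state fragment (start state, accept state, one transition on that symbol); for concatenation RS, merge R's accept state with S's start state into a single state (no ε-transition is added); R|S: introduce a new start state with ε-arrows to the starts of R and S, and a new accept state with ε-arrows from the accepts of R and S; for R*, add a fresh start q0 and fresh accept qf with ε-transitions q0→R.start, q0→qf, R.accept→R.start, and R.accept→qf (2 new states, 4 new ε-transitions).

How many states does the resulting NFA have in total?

By structural recursion:
Each of the 6 symbol leaves contributes a 2-state fragment.
  b|c : 6 states
  b·(b|c) : 7 states
  (b·(b|c))* : 9 states
  b·c : 3 states
  (b·c)* : 5 states
  (b·(b|c))*·(b·c)*·c : 14 states

14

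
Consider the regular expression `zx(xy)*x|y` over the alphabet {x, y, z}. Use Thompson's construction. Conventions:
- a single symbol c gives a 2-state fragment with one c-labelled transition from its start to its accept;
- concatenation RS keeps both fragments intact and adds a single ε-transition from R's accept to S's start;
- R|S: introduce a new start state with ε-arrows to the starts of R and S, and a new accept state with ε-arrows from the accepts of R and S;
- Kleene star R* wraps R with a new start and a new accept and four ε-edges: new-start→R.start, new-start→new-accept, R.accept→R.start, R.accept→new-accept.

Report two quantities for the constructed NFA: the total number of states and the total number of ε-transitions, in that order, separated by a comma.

16, 12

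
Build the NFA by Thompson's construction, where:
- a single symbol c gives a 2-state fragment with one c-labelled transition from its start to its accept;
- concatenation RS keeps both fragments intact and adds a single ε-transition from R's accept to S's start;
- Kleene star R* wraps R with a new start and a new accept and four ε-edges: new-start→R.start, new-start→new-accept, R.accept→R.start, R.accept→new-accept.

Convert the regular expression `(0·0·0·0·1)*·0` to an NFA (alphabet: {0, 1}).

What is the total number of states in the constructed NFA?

14

Bottom-up over the parse tree:
Each of the 6 symbol leaves contributes a 2-state fragment.
  0·0·0·0·1 → 10 states
  (0·0·0·0·1)* → 12 states
  (0·0·0·0·1)*·0 → 14 states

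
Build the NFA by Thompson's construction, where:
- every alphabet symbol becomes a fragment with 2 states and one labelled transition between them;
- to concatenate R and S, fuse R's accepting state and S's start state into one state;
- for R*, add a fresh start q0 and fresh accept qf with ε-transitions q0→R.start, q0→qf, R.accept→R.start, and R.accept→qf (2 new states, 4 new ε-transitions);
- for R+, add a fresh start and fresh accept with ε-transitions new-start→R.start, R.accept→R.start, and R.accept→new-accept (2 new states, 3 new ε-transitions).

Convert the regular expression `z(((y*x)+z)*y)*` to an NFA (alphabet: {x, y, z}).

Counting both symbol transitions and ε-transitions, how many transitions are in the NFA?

Building bottom-up:
Each of the 5 symbol leaves contributes 1 transition (1 symbol, 0 ε).
  y* → 5 transitions (1 symbol, 4 ε)
  y*x → 6 transitions (2 symbol, 4 ε)
  (y*x)+ → 9 transitions (2 symbol, 7 ε)
  (y*x)+z → 10 transitions (3 symbol, 7 ε)
  ((y*x)+z)* → 14 transitions (3 symbol, 11 ε)
  ((y*x)+z)*y → 15 transitions (4 symbol, 11 ε)
  (((y*x)+z)*y)* → 19 transitions (4 symbol, 15 ε)
  z(((y*x)+z)*y)* → 20 transitions (5 symbol, 15 ε)

20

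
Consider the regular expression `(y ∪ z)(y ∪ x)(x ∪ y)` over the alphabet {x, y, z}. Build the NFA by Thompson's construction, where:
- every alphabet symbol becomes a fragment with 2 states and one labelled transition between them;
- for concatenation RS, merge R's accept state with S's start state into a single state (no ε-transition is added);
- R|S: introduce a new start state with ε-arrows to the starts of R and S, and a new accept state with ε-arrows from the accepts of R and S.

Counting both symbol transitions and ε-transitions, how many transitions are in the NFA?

Bottom-up over the parse tree:
Each of the 6 symbol leaves contributes 1 transition (1 symbol, 0 ε).
  y ∪ z → 6 transitions (2 symbol, 4 ε)
  y ∪ x → 6 transitions (2 symbol, 4 ε)
  x ∪ y → 6 transitions (2 symbol, 4 ε)
  (y ∪ z)(y ∪ x)(x ∪ y) → 18 transitions (6 symbol, 12 ε)

18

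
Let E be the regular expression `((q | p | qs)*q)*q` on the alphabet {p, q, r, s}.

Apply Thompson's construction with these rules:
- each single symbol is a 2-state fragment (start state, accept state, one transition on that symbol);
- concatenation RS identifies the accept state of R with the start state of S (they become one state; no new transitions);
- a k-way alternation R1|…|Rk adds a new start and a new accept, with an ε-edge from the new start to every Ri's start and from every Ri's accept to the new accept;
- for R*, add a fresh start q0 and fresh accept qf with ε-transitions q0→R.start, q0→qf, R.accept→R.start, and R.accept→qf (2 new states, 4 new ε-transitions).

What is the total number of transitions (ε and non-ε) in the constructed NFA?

20

By structural recursion:
Each of the 6 symbol leaves contributes 1 transition (1 symbol, 0 ε).
  qs → 2 transitions (2 symbol, 0 ε)
  q | p | qs → 10 transitions (4 symbol, 6 ε)
  (q | p | qs)* → 14 transitions (4 symbol, 10 ε)
  (q | p | qs)*q → 15 transitions (5 symbol, 10 ε)
  ((q | p | qs)*q)* → 19 transitions (5 symbol, 14 ε)
  ((q | p | qs)*q)*q → 20 transitions (6 symbol, 14 ε)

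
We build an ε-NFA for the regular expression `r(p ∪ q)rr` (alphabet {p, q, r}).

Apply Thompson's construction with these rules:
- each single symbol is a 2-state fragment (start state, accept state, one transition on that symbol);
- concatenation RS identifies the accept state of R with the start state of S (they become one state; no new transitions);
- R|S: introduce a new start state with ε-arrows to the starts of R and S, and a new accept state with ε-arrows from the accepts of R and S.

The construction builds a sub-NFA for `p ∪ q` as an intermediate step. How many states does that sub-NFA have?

Fragment for `p ∪ q`:
Each of the 2 symbol leaves contributes a 2-state fragment.
  p ∪ q : 6 states

6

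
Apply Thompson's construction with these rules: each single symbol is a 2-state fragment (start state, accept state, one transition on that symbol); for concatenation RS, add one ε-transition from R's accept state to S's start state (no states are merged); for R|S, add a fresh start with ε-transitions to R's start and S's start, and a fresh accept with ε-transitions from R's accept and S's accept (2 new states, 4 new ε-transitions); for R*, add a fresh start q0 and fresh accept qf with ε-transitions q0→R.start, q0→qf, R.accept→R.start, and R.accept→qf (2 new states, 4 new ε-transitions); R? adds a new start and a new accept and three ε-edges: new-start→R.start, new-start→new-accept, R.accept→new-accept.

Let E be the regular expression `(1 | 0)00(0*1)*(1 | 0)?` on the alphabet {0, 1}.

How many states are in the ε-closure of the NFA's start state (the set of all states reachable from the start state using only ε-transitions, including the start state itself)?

3

Compute the ε-closure size of each fragment's start state recursively; a symbol fragment's start has no outgoing ε-edge, so its closure is just itself (size 1).
  1 | 0 → C = 1 + 1 + 1 = 3 (the new accept is not ε-reachable since no branch accepts ε)
  0* → C = 1 (new start) + 1 (body) + 1 (new accept) = 3
  0*1 → C = 3 + 1 = 4 (closure spills across the concat boundary because the left factor accepts ε)
  (0*1)* → the star's fresh start ε-reaches both the body's start and the fresh accept: C = 2 + 4 = 6
  1 | 0 → C = 1 + 1 + 1 = 3 (the new accept is not ε-reachable since no branch accepts ε)
  (1 | 0)? → C = 1 (new start) + 3 (body) + 1 (new accept, via ε) = 5
  (1 | 0)00(0*1)*(1 | 0)? → same as the first factor's closure: C = 3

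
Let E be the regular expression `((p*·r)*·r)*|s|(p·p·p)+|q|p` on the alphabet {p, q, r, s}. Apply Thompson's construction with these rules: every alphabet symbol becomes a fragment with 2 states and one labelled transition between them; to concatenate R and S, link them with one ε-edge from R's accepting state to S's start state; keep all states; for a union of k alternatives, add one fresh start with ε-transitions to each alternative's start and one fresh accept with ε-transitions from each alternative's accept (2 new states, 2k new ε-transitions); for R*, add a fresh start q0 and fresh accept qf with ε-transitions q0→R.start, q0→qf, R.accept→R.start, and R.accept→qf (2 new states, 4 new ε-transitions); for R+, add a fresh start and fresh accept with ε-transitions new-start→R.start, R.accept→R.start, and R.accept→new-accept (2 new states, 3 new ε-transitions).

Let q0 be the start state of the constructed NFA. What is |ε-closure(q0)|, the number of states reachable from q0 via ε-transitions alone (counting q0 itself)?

Compute the ε-closure size of each fragment's start state recursively; a symbol fragment's start has no outgoing ε-edge, so its closure is just itself (size 1).
  p* — the star's fresh start ε-reaches both the body's start and the fresh accept: C = 2 + 1 = 3
  p*·r — C = 3 + 1 = 4 (closure spills across the concat boundary because the left factor accepts ε)
  (p*·r)* — C = 1 (new start) + 4 (body) + 1 (new accept) = 6
  (p*·r)*·r — C = 6 + 1 = 7 (closure spills across the concat boundary because the left factor accepts ε)
  ((p*·r)*·r)* — C = 1 (new start) + 7 (body) + 1 (new accept) = 9
  p·p·p — same as the first factor's closure: C = 1
  (p·p·p)+ — new start ε-reaches only the body's start; the new accept needs a symbol first: C = 1 + 1 = 2
  ((p*·r)*·r)*|s|(p·p·p)+|q|p — C = 1 (new start) + (9 + 1 + 2 + 1 + 1) + 1 (new accept, since some branch ε-reaches its own accept) = 16

16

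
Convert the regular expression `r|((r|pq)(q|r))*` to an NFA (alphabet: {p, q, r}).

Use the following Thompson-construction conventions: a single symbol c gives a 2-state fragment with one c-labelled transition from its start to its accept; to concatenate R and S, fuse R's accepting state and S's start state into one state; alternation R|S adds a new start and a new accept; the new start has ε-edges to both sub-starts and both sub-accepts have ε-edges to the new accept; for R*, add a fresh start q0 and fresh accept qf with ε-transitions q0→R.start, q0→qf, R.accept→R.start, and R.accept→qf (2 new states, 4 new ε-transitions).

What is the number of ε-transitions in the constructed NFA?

16

Bottom-up over the parse tree:
Each of the 6 symbol leaves contributes 0 ε-transitions.
  pq — 0 ε-transitions
  r|pq — 4 ε-transitions
  q|r — 4 ε-transitions
  (r|pq)(q|r) — 8 ε-transitions
  ((r|pq)(q|r))* — 12 ε-transitions
  r|((r|pq)(q|r))* — 16 ε-transitions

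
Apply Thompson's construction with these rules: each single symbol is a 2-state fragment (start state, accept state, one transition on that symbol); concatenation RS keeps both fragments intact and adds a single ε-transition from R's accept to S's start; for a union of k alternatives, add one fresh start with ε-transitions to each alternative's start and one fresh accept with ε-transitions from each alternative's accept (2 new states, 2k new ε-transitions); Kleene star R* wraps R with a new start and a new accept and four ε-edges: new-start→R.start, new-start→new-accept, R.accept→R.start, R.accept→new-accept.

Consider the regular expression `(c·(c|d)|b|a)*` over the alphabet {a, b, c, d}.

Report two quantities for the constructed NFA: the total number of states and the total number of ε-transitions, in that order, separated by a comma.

16, 15

Bottom-up over the parse tree:
Each of the 5 symbol leaves contributes 2 states and 0 ε-transitions.
  c|d — 6 states, 4 ε-transitions
  c·(c|d) — 8 states, 5 ε-transitions
  c·(c|d)|b|a — 14 states, 11 ε-transitions
  (c·(c|d)|b|a)* — 16 states, 15 ε-transitions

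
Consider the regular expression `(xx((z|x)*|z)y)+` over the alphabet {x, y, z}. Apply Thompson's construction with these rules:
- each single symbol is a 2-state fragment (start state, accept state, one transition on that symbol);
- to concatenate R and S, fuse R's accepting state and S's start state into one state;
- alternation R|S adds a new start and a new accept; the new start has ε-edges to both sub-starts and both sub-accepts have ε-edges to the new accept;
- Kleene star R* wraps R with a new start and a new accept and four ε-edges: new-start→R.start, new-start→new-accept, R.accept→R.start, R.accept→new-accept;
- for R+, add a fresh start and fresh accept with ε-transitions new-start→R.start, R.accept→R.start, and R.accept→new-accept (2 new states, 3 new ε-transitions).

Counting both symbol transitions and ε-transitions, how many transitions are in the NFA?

21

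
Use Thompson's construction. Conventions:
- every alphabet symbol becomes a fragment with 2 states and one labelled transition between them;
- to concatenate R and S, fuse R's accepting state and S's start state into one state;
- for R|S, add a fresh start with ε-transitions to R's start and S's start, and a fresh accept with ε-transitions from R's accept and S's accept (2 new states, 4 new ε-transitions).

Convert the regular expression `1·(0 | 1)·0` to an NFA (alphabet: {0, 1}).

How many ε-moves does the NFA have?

4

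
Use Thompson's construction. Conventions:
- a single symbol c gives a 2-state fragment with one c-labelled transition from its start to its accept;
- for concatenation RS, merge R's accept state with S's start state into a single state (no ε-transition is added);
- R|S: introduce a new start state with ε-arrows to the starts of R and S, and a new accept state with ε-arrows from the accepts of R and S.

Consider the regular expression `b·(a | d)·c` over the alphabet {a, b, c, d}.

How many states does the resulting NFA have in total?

8

Bottom-up over the parse tree:
Each of the 4 symbol leaves contributes a 2-state fragment.
  a | d : 6 states
  b·(a | d)·c : 8 states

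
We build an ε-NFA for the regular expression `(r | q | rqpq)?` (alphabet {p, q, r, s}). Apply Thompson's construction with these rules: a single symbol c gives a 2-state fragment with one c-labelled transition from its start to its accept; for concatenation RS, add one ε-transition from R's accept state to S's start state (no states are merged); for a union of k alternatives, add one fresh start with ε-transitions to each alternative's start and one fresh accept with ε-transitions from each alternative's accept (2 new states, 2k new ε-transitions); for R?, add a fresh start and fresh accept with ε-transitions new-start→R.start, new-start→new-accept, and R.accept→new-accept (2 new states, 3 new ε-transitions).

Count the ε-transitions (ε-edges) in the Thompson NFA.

12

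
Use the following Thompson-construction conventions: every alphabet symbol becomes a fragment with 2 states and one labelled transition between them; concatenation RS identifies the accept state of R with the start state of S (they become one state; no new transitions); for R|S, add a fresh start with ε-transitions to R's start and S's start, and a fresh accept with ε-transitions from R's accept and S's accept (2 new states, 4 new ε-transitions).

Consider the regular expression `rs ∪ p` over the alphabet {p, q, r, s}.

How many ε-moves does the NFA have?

By structural recursion:
Each of the 3 symbol leaves contributes 0 ε-transitions.
  rs : 0 ε-transitions
  rs ∪ p : 4 ε-transitions

4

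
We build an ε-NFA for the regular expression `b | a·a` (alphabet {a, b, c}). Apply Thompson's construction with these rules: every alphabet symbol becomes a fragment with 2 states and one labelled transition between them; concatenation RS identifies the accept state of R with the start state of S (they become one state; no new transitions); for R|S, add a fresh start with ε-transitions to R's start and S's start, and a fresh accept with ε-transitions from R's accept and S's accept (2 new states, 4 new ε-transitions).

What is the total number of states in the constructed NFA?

Building bottom-up:
Each of the 3 symbol leaves contributes a 2-state fragment.
  a·a — 3 states
  b | a·a — 7 states

7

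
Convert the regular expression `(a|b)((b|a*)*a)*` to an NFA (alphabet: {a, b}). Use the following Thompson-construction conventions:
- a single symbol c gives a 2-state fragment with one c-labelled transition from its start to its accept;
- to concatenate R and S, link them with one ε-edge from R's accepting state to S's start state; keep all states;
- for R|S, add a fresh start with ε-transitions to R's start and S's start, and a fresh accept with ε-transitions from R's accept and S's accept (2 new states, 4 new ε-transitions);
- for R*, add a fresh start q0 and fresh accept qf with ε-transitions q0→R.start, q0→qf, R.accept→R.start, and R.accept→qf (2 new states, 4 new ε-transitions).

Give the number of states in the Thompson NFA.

Building bottom-up:
Each of the 5 symbol leaves contributes a 2-state fragment.
  a|b — 6 states
  a* — 4 states
  b|a* — 8 states
  (b|a*)* — 10 states
  (b|a*)*a — 12 states
  ((b|a*)*a)* — 14 states
  (a|b)((b|a*)*a)* — 20 states

20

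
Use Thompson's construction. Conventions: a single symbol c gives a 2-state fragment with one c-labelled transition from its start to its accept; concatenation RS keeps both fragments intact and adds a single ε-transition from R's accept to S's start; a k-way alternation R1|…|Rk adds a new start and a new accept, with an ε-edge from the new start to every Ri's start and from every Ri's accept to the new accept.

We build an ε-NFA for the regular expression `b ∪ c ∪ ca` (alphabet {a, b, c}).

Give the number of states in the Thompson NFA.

10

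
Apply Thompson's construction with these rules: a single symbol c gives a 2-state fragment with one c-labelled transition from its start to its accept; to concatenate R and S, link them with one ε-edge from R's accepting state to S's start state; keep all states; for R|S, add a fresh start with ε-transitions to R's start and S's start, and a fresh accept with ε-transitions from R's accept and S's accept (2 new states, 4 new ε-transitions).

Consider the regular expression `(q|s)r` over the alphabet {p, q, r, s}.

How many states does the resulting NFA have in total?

8

Recursing over subexpressions:
Each of the 3 symbol leaves contributes a 2-state fragment.
  q|s = 6 states
  (q|s)r = 8 states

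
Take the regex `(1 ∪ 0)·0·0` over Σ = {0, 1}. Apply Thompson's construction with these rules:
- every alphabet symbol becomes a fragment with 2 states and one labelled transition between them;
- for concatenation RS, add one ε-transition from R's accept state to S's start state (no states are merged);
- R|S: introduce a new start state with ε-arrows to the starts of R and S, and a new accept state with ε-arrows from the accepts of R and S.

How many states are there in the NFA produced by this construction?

10

Building bottom-up:
Each of the 4 symbol leaves contributes a 2-state fragment.
  1 ∪ 0 — 6 states
  (1 ∪ 0)·0·0 — 10 states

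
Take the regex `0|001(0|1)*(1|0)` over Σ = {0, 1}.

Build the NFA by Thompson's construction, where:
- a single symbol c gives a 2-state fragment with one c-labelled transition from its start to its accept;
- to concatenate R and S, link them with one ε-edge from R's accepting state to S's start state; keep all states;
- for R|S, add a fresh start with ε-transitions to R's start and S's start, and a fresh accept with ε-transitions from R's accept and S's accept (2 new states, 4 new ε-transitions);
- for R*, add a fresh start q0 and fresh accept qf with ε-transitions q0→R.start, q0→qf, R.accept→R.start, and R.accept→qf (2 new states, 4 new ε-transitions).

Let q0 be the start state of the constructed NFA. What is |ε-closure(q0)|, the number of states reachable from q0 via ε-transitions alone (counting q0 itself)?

3

Compute the ε-closure size of each fragment's start state recursively; a symbol fragment's start has no outgoing ε-edge, so its closure is just itself (size 1).
  0|1 — C = 1 + 1 + 1 = 3 (the new accept is not ε-reachable since no branch accepts ε)
  (0|1)* — the star's fresh start ε-reaches both the body's start and the fresh accept: C = 2 + 3 = 5
  1|0 — C = 1 + 1 + 1 = 3 (the new accept is not ε-reachable since no branch accepts ε)
  001(0|1)*(1|0) — C equals the left operand's closure size = 1 (its accept is not ε-reachable, so the closure stops there)
  0|001(0|1)*(1|0) — C = 1 + 1 + 1 = 3 (the new accept is not ε-reachable since no branch accepts ε)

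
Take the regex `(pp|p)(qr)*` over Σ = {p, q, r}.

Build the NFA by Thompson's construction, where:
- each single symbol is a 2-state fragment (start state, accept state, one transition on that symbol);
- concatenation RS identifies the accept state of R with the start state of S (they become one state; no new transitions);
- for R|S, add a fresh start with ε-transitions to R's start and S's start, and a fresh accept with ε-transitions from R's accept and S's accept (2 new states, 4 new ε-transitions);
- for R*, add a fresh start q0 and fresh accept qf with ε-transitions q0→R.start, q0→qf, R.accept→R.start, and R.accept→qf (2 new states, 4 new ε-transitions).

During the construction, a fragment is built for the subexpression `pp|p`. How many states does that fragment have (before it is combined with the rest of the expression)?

7

Fragment for `pp|p`:
Each of the 3 symbol leaves contributes a 2-state fragment.
  pp → 3 states
  pp|p → 7 states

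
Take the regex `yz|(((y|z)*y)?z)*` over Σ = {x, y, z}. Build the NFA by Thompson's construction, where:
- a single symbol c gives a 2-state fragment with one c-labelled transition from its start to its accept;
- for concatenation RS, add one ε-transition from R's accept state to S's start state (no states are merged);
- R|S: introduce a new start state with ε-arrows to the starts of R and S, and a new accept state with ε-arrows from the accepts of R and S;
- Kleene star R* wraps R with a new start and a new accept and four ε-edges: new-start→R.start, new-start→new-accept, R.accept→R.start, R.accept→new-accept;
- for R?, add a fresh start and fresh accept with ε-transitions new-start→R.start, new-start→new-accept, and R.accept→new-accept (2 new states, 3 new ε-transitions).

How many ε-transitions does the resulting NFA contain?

22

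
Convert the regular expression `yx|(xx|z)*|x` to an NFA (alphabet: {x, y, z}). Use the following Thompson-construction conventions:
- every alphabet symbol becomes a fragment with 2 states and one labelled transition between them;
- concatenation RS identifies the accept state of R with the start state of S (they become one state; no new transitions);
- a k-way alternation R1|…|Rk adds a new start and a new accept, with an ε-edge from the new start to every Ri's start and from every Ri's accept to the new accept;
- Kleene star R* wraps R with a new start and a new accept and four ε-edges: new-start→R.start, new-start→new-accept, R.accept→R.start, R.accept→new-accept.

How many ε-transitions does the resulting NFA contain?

Bottom-up over the parse tree:
Each of the 6 symbol leaves contributes 0 ε-transitions.
  yx — 0 ε-transitions
  xx — 0 ε-transitions
  xx|z — 4 ε-transitions
  (xx|z)* — 8 ε-transitions
  yx|(xx|z)*|x — 14 ε-transitions

14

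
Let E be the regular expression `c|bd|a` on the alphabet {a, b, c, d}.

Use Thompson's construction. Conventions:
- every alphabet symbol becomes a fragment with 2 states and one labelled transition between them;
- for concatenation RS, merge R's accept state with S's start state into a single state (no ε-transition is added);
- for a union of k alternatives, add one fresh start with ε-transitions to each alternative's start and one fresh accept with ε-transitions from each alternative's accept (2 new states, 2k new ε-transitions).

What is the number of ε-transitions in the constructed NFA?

Bottom-up over the parse tree:
Each of the 4 symbol leaves contributes 0 ε-transitions.
  bd : 0 ε-transitions
  c|bd|a : 6 ε-transitions

6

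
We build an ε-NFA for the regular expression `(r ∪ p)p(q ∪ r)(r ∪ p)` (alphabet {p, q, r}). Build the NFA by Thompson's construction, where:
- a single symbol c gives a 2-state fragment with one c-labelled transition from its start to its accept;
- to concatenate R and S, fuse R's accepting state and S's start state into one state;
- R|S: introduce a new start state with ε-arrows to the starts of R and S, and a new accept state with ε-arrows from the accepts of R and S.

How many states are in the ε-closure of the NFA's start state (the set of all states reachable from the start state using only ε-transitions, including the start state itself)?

3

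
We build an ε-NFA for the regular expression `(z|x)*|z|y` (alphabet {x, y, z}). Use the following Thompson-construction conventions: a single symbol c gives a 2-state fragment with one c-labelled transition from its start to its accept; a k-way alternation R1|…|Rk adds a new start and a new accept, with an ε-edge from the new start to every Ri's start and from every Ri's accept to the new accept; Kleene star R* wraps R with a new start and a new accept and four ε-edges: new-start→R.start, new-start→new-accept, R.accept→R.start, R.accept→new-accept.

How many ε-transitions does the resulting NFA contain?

Per subexpression:
Each of the 4 symbol leaves contributes 0 ε-transitions.
  z|x = 4 ε-transitions
  (z|x)* = 8 ε-transitions
  (z|x)*|z|y = 14 ε-transitions

14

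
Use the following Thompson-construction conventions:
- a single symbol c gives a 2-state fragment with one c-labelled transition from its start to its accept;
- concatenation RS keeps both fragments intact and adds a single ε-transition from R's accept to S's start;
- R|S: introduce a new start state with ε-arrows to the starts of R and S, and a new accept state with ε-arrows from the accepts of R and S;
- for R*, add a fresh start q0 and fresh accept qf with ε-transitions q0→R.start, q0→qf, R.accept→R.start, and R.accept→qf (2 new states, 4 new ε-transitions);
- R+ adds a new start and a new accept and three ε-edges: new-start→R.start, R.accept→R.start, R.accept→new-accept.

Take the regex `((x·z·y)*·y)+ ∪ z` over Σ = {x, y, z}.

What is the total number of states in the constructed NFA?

16

Recursing over subexpressions:
Each of the 5 symbol leaves contributes a 2-state fragment.
  x·z·y → 6 states
  (x·z·y)* → 8 states
  (x·z·y)*·y → 10 states
  ((x·z·y)*·y)+ → 12 states
  ((x·z·y)*·y)+ ∪ z → 16 states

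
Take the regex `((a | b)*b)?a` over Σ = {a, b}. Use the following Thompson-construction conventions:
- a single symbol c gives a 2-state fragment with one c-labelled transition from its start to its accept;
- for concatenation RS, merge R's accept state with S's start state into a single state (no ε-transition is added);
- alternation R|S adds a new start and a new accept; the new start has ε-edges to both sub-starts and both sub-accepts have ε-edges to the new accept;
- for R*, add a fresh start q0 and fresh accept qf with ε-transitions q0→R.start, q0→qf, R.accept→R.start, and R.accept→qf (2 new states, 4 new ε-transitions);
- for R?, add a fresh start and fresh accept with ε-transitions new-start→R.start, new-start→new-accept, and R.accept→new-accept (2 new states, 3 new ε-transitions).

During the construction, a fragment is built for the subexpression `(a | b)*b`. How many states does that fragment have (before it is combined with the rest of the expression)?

9

Fragment for `(a | b)*b`:
Each of the 3 symbol leaves contributes a 2-state fragment.
  a | b : 6 states
  (a | b)* : 8 states
  (a | b)*b : 9 states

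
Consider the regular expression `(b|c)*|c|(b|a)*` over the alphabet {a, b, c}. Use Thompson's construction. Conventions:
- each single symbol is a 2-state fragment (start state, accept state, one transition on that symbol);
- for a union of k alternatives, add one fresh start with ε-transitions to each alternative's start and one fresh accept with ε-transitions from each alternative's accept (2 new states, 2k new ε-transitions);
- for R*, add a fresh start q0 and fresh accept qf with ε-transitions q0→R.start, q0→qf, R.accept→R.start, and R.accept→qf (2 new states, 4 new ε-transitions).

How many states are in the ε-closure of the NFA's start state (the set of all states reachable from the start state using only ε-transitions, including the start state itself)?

13

Work bottom-up. For each fragment F, track |ε-closure(F.start)| and whether F's accept lies in that closure (i.e. whether F accepts ε). A single-symbol fragment has closure size 1 and does not accept ε.
  b|c → |ε-closure| = 1 + 1 + 1 = 3 (the new accept is not ε-reachable since no branch accepts ε)
  (b|c)* → the star's fresh start ε-reaches both the body's start and the fresh accept: |ε-closure| = 2 + 3 = 5
  b|a → |ε-closure| = 1 + 1 + 1 = 3 (the new accept is not ε-reachable since no branch accepts ε)
  (b|a)* → new start has ε-edges to the inner start and to the new accept, so |ε-closure| = 2 + 3 = 5
  (b|c)*|c|(b|a)* → new start ε-reaches every alternative's start; at least one alternative accepts ε, so the union's new accept is reached too: |ε-closure| = 1 + 5 + 1 + 5 + 1 = 13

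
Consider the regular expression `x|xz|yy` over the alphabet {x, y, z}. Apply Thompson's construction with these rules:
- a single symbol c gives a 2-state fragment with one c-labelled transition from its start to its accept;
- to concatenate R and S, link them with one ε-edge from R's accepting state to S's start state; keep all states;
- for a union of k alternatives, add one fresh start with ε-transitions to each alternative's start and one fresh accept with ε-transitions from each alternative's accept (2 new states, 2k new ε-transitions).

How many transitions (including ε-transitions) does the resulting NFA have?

13

Recursing over subexpressions:
Each of the 5 symbol leaves contributes 1 transition (1 symbol, 0 ε).
  xz — 3 transitions (2 symbol, 1 ε)
  yy — 3 transitions (2 symbol, 1 ε)
  x|xz|yy — 13 transitions (5 symbol, 8 ε)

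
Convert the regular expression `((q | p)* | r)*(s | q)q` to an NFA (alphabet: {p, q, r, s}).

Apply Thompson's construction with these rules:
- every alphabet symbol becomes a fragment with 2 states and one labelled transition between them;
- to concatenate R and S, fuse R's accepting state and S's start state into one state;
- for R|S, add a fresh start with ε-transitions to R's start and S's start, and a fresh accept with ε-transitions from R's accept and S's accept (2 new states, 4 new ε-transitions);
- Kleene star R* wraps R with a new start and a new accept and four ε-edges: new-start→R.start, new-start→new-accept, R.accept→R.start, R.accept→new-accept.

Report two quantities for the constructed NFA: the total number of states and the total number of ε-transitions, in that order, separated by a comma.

20, 20

Bottom-up over the parse tree:
Each of the 6 symbol leaves contributes 2 states and 0 ε-transitions.
  q | p : 6 states, 4 ε-transitions
  (q | p)* : 8 states, 8 ε-transitions
  (q | p)* | r : 12 states, 12 ε-transitions
  ((q | p)* | r)* : 14 states, 16 ε-transitions
  s | q : 6 states, 4 ε-transitions
  ((q | p)* | r)*(s | q)q : 20 states, 20 ε-transitions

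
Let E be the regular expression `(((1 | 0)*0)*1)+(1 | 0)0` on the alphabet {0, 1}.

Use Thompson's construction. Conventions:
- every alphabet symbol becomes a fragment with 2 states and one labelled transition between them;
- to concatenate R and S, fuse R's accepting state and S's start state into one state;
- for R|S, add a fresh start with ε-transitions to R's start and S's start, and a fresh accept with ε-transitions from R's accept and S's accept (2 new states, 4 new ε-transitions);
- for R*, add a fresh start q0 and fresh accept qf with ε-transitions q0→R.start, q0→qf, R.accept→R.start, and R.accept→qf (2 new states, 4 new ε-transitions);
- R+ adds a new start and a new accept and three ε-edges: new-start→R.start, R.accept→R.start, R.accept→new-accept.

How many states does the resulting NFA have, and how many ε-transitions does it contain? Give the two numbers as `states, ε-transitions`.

20, 19

Recursing over subexpressions:
Each of the 7 symbol leaves contributes 2 states and 0 ε-transitions.
  1 | 0 — 6 states, 4 ε-transitions
  (1 | 0)* — 8 states, 8 ε-transitions
  (1 | 0)*0 — 9 states, 8 ε-transitions
  ((1 | 0)*0)* — 11 states, 12 ε-transitions
  ((1 | 0)*0)*1 — 12 states, 12 ε-transitions
  (((1 | 0)*0)*1)+ — 14 states, 15 ε-transitions
  1 | 0 — 6 states, 4 ε-transitions
  (((1 | 0)*0)*1)+(1 | 0)0 — 20 states, 19 ε-transitions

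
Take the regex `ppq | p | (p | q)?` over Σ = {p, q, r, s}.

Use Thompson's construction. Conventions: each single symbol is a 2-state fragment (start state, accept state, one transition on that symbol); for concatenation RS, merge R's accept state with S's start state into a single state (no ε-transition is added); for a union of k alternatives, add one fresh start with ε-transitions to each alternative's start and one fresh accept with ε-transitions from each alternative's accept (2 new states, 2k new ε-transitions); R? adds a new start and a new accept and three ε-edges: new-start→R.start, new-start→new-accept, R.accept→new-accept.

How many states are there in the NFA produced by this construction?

16

Bottom-up over the parse tree:
Each of the 6 symbol leaves contributes a 2-state fragment.
  ppq = 4 states
  p | q = 6 states
  (p | q)? = 8 states
  ppq | p | (p | q)? = 16 states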